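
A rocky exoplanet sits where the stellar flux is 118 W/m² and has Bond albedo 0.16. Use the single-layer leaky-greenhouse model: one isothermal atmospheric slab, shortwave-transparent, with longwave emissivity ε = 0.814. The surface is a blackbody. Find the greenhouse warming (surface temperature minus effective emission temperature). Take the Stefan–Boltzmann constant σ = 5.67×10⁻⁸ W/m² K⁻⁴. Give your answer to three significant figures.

20.2 kelvin

Effective emission temperature (TOA balance): σT_e⁴ = S(1−α)/4 = 24.78 W/m² → T_e = 144.6 K.
Surface balance with a leaky layer gives σT_s⁴ = σT_e⁴·2/(2−ε), so T_s = T_e·[2/(2−0.814)]^(1/4) = 164.8 K.
Greenhouse warming: T_s − T_e = 20.18 K.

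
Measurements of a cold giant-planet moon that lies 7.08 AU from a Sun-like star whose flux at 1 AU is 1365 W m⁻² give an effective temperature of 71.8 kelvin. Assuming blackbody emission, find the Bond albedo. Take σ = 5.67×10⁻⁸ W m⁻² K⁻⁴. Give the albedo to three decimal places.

0.779

By the inverse-square law, S = 1365/7.08² = 27.23 W m⁻².
From σT⁴ = S(1−α)/4 we invert for α: 1−α = 4σT⁴/S.
σT⁴ = 1.507 W m⁻², so 4σT⁴ = 6.028 W m⁻².
1−α = 6.028/27.23 = 0.2213, so α = 0.7787.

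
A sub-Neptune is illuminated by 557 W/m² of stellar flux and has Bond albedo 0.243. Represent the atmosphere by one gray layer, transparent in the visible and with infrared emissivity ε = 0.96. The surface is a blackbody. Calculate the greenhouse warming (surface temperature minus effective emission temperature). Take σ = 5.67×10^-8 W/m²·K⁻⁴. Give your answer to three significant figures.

At the top of the atmosphere, σT_e⁴ = S(1−α)/4 = 105.4 W/m², giving T_e = 207.6 K.
Surface balance with a leaky layer gives σT_s⁴ = σT_e⁴·2/(2−ε), so T_s = T_e·[2/(2−0.96)]^(1/4) = 244.5 K.
Greenhouse warming: T_s − T_e = 36.88 K.

36.9 K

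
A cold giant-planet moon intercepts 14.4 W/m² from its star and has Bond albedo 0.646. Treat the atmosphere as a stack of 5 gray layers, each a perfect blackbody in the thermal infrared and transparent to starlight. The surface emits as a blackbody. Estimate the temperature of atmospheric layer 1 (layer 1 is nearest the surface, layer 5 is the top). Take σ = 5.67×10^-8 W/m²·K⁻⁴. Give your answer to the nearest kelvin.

103 K

OLR = S(1−α)/4 = 1.274 W/m²; the top layer radiates at T_e = 68.85 K.
The net upward flux σT_e⁴ is constant between every pair of levels, so T_k⁴ = (N+1−k)T_e⁴.
T_1 = (5)^(1/4)·68.85 = 103.0 K.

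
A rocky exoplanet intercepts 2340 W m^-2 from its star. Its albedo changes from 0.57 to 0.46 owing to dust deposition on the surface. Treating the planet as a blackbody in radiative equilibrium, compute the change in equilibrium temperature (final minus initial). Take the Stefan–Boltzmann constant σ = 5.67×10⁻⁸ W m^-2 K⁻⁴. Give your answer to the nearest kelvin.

15 K

Initial: T₁ = [S(1−0.57)/(4σ)]^(1/4) = 258.1 K.
With α = 0.46, T₂ = 273.2 K.
ΔT = T₂ − T₁ = 15.12 K.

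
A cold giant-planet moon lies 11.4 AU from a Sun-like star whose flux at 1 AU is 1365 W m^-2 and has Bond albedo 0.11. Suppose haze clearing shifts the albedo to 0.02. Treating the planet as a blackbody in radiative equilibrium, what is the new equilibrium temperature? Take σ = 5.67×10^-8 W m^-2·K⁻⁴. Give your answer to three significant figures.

82.1 K

Flux at the orbit: S = 1365/(11.4)² = 10.50 W m^-2.
New equilibrium: T₂ = [(1−0.02)·10.50/(4σ)]^(1/4) = 82.08 K.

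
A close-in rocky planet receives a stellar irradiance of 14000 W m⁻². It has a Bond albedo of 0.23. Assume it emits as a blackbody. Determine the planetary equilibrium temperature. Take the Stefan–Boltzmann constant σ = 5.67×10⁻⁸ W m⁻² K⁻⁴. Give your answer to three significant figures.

467 K

The planet absorbs (1−α)S over its disc πR² and re-emits over 4πR², so the mean absorbed flux is (1−0.23)·14000/4 = 2695 W m⁻².
Set σT⁴ = 2695 → T = (2695/σ)^(1/4) = 466.9 K.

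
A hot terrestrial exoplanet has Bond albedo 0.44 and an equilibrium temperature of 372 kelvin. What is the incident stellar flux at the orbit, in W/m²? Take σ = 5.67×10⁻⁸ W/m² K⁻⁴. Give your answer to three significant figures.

From S(1−α)/4 = σT⁴: S = 4σT⁴/(1−α).
The emitted flux is σT⁴ = 1086 W/m².
So S = 4×1086/(1−0.44) = 7756 W/m².

7760 W/m²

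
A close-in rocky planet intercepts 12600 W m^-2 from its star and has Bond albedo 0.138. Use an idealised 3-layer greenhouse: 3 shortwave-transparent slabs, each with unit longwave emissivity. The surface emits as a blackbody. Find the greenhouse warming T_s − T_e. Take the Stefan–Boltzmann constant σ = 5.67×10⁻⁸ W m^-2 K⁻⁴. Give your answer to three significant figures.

194 kelvin

OLR = S(1−α)/4 = 2715 W m^-2; the top layer radiates at T_e = 467.8 K.
Surface: T_s = (4)^¼·T_e = 661.6 K.
So the greenhouse effect raises the surface by 661.6 − 467.8 = 193.8 K.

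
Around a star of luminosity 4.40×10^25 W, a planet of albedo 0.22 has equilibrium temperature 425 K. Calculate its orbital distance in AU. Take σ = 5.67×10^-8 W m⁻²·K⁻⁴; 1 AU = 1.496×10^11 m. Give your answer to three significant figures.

Required flux: S = 4σT⁴/(1−α) = 9486 W m⁻².
From L = 4πd²S, d = √(4.40×10^25/(4π·9486)) = 1.921×10^10 m = 0.1284 AU.

0.128 AU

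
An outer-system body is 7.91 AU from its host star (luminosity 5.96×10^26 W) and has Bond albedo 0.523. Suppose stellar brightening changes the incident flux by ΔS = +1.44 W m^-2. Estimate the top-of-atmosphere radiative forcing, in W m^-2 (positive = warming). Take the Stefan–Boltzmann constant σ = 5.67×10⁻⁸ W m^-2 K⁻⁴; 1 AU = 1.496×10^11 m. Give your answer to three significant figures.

0.172 W m^-2

Orbital distance: d = 7.91 AU = 1.183×10^12 m.
Flux at the orbit: S = L/(4πd²) = 5.96×10^26/(4π·(1.18×10^12)²) = 33.87 W m^-2.
ΔF = Δ[S(1−α)]/4 = (1−0.523)·+1.44/4 = 0.1717 W m^-2.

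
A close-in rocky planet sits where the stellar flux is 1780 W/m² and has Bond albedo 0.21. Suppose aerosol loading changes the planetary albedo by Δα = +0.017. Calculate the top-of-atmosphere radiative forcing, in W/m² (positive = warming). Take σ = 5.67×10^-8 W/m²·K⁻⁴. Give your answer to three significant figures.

TOA radiative forcing: ΔF = −S·Δα/4 = −1780·(+0.017)/4 = -7.565 W/m².

-7.57 W/m²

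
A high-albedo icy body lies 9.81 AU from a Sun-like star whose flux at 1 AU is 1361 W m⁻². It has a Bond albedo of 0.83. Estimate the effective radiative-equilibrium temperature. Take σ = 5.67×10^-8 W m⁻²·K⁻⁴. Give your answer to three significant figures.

Flux at the orbit: S = 1361/(9.81)² = 14.14 W m⁻².
The planet absorbs (1−α)S over its disc πR² and re-emits over 4πR², so the mean absorbed flux is (1−0.83)·14.14/4 = 0.6010 W m⁻².
In equilibrium σT⁴ equals this, so T = 57.06 K.

57.1 K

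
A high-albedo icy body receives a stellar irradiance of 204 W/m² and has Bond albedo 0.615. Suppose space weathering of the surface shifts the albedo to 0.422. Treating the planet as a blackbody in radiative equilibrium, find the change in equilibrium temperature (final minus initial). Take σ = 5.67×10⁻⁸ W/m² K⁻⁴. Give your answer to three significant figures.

14.6 K

Initial: T₁ = [S(1−0.615)/(4σ)]^(1/4) = 136.4 K.
With α = 0.422, T₂ = 151.0 K.
Change: 151.0 − 136.4 = 14.59 K.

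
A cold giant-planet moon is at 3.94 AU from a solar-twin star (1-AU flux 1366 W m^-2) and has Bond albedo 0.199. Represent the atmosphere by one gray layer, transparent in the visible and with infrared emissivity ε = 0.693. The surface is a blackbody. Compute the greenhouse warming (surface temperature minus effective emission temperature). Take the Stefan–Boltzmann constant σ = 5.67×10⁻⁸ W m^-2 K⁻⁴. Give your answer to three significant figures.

14.9 K

Flux at the orbit: S = 1366/(3.94)² = 88.00 W m^-2.
The planet radiates to space at T_e = [S(1−α)/(4σ)]^(1/4) = 132.8 K.
Surface balance with a leaky layer gives σT_s⁴ = σT_e⁴·2/(2−ε), so T_s = T_e·[2/(2−0.693)]^(1/4) = 147.7 K.
Greenhouse warming: T_s − T_e = 14.90 K.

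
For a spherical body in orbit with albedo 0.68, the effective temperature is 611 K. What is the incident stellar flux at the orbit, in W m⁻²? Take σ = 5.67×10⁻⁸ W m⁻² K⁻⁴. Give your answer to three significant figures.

Invert the energy balance for S: S = 4σT⁴/(1−α).
σT⁴ = 5.67×10⁻⁸·(611)⁴ = 7902 W m⁻².
So S = 4×7902/(1−0.68) = 98780 W m⁻².

98800 W m⁻²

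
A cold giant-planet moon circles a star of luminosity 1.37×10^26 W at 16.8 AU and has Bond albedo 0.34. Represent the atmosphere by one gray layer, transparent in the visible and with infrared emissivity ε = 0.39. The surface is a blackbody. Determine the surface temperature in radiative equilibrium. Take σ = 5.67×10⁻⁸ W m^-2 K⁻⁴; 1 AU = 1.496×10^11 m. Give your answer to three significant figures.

50.0 K

d = 16.8 × 1.496×10^11 m = 2.513×10^12 m.
Spreading L over a sphere of radius d: S = 1.37×10^26/(4π·2.51×10^12²) = 1.726 W m^-2.
Effective emission temperature (TOA balance): σT_e⁴ = S(1−α)/4 = 0.2848 W m^-2 → T_e = 47.34 K.
The surface balance (absorbed SW + ε·downward IR = σT_s⁴) with T_a⁴ = T_s⁴/2 reduces to T_s = T_e·[2/(2−ε)]^¼ = 49.98 K.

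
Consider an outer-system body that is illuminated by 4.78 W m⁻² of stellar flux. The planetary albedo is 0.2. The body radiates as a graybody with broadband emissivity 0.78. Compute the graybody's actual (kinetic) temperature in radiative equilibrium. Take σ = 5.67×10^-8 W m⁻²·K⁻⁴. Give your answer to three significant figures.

The planet absorbs (1−α)S over its disc πR² and re-emits over 4πR², so the mean absorbed flux is (1−0.2)·4.780/4 = 0.9560 W m⁻².
Radiative balance εσT⁴ = 0.9560 gives T = [0.9560/(0.78·σ)]^(1/4) = 68.19 K.

68.2 kelvin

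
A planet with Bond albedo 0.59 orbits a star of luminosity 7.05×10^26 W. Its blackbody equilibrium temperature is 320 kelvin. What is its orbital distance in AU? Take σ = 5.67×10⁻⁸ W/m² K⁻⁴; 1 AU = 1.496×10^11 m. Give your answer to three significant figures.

Required flux: S = 4σT⁴/(1−α) = 5800 W/m².
Then d = [L/(4πS)]^(1/2) = 9.835×10^10 m, i.e. 0.6574 AU.

0.657 AU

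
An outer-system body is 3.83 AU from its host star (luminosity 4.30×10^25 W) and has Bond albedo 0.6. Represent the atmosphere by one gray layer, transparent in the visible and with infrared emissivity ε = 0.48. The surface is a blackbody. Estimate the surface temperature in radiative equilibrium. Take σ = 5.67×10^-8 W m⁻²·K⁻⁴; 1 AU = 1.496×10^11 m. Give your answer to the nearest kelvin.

70 K

d = 3.83 × 1.496×10^11 m = 5.730×10^11 m.
Flux at the orbit: S = L/(4πd²) = 4.30×10^25/(4π·(5.73×10^11)²) = 10.42 W m⁻².
Effective emission temperature (TOA balance): σT_e⁴ = S(1−α)/4 = 1.042 W m⁻² → T_e = 65.48 K.
Surface balance with a leaky layer gives σT_s⁴ = σT_e⁴·2/(2−ε), so T_s = T_e·[2/(2−0.48)]^(1/4) = 70.13 K.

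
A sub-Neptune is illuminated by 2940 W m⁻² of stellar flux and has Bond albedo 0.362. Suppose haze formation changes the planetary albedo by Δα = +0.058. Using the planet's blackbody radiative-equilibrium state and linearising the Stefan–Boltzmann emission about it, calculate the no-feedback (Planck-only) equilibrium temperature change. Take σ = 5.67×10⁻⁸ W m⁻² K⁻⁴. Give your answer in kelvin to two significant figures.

-6.9 K

Unperturbed T_e = [2940·(1−0.362)/(4σ)]^¼ = 301.6 K.
The change in absorbed flux is Δ[S(1−α)/4] = −SΔα/4 = -42.63 W m⁻².
Linearising σT⁴ gives d(σT⁴)/dT = 4σT_e³ = 6.220 W m⁻² per K.
Hence the no-feedback warming is ΔF/(4σT_e³) = -6.85 K.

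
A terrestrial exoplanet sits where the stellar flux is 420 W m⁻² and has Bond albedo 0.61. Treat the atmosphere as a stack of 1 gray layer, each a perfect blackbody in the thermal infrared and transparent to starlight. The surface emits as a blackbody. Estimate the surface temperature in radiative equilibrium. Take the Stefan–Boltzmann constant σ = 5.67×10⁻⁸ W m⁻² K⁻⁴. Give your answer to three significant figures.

195 K

Top-of-atmosphere balance: σT_e⁴ = S(1−α)/4 = 40.95 W m⁻² → T_e = 163.9 K.
Layer-by-layer balance gives σT_s⁴ = (N+1)σT_e⁴, so T_s = 2^¼·163.9 = 195.0 K.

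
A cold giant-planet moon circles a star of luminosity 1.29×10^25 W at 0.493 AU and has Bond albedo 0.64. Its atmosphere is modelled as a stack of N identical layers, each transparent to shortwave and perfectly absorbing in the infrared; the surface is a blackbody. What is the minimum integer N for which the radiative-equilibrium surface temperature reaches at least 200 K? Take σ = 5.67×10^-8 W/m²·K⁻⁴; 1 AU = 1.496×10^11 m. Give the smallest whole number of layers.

5

d = 0.493 × 1.496×10^11 m = 7.375×10^10 m.
Flux at the orbit: S = L/(4πd²) = 1.29×10^25/(4π·(7.38×10^10)²) = 188.7 W/m².
The effective emission temperature is T_e = [S(1−α)/(4σ)]^¼ = 131.6 K.
T_s = (N+1)^(1/4)·T_e ≥ 200 K requires N+1 ≥ (T_s/T_e)⁴ = (200/131.6)⁴ = 5.341.
Rounding up, N = 5.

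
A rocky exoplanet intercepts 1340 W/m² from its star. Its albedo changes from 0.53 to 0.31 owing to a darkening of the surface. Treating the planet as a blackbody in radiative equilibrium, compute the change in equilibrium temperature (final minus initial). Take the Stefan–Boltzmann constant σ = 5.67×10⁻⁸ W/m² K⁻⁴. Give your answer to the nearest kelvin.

23 K

Initial: T₁ = [S(1−0.53)/(4σ)]^(1/4) = 229.6 K.
Final:   T₂ = [S(1−0.31)/(4σ)]^(1/4) = 252.7 K.
Change: 252.7 − 229.6 = 23.13 K.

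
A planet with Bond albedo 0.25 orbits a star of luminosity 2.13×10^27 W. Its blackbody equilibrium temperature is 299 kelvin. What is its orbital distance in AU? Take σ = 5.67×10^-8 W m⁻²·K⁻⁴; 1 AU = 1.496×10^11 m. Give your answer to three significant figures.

1.77 AU

Energy balance gives S = 4σT⁴/(1−α) = 2417 W m⁻².
S = L/(4πd²) → d = √(L/4πS) = √(2.13×10^27/(4π·2417)) = 2.648×10^11 m = 1.770 AU.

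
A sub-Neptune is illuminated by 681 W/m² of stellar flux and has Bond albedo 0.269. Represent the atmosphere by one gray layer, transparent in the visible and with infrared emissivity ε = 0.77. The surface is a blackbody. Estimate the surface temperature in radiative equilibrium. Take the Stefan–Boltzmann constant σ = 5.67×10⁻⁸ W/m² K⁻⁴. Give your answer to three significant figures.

At the top of the atmosphere, σT_e⁴ = S(1−α)/4 = 124.5 W/m², giving T_e = 216.4 K.
For a single slab of emissivity ε, T_s⁴ = 2T_e⁴/(2−ε); thus T_s = 216.4·(1.626)^(1/4) = 244.4 K.

244 K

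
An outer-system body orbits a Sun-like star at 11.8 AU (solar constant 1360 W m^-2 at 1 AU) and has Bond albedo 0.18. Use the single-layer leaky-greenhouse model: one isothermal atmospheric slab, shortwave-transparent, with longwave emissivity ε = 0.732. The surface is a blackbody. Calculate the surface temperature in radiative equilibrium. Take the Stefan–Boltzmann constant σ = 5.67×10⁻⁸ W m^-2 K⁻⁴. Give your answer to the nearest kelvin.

86 K

By the inverse-square law, S = 1360/11.8² = 9.767 W m^-2.
At the top of the atmosphere, σT_e⁴ = S(1−α)/4 = 2.002 W m^-2, giving T_e = 77.09 K.
The surface balance (absorbed SW + ε·downward IR = σT_s⁴) with T_a⁴ = T_s⁴/2 reduces to T_s = T_e·[2/(2−ε)]^¼ = 86.39 K.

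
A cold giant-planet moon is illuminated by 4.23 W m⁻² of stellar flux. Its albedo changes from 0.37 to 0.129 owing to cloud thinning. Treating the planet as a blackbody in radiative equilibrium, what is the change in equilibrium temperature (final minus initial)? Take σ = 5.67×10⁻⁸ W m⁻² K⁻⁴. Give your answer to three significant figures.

4.94 kelvin

Initial: T₁ = [S(1−0.37)/(4σ)]^(1/4) = 58.55 K.
Final:   T₂ = [S(1−0.129)/(4σ)]^(1/4) = 63.49 K.
ΔT = T₂ − T₁ = 4.938 K.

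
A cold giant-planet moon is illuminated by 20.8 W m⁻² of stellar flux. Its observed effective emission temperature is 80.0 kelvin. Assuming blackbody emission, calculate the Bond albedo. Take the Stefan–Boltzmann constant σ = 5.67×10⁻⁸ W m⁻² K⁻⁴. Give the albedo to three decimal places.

From σT⁴ = S(1−α)/4 we invert for α: 1−α = 4σT⁴/S.
4σT⁴ = 4·5.67×10⁻⁸·(80.0)⁴ = 9.290 W m⁻².
Hence α = 1 − 9.290/20.80 = 0.5534.

0.553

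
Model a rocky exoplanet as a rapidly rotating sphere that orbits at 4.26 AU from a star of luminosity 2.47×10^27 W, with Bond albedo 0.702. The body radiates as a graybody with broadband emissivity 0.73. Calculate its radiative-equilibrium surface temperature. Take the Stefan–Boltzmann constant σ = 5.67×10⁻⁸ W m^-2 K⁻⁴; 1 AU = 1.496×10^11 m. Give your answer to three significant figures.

172 K

Orbital distance: d = 4.26 AU = 6.373×10^11 m.
Flux at the orbit: S = L/(4πd²) = 2.47×10^27/(4π·(6.37×10^11)²) = 484.0 W m^-2.
The planet absorbs (1−α)S over its disc πR² and re-emits over 4πR², so the mean absorbed flux is (1−0.702)·484.0/4 = 36.05 W m^-2.
Equating to εσT⁴ with ε = 0.73: T = (36.05/0.73σ)^(1/4) = 171.8 K.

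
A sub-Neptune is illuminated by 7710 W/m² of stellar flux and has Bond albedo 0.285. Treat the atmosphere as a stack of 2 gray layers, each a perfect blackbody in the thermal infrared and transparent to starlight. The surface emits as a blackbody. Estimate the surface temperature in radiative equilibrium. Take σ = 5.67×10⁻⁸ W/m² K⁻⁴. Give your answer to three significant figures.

520 kelvin

Top-of-atmosphere balance: σT_e⁴ = S(1−α)/4 = 1378 W/m² → T_e = 394.8 K.
With N = 2 opaque layers, T_s = (N+1)^(1/4)·T_e = 3^(1/4)·394.8 = 519.6 K.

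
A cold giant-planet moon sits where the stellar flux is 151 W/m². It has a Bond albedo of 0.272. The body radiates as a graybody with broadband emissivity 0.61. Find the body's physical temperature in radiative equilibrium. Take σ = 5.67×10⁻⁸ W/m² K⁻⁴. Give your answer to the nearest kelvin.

Absorbed flux (global mean): S(1−α)/4 = 151.0·0.728/4 = 27.48 W/m².
Radiative balance εσT⁴ = 27.48 gives T = [27.48/(0.61·σ)]^(1/4) = 167.9 K.

168 K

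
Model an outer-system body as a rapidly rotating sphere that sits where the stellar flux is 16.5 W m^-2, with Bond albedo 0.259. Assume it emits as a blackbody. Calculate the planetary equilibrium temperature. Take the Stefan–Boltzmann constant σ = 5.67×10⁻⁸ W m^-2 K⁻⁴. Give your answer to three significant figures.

85.7 kelvin

Absorbed flux (global mean): S(1−α)/4 = 16.50·0.741/4 = 3.057 W m^-2.
Balancing against σT⁴: T = (3.057/5.67×10⁻⁸)^(1/4) = 85.69 K.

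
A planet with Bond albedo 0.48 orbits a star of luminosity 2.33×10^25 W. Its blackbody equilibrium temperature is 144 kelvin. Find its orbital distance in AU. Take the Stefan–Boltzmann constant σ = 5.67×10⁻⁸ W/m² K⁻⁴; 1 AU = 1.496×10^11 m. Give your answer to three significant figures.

0.665 AU

The flux needed for this T is 4σT⁴/(1−0.48) = 187.5 W/m².
Then d = [L/(4πS)]^(1/2) = 9.943×10^10 m, i.e. 0.6647 AU.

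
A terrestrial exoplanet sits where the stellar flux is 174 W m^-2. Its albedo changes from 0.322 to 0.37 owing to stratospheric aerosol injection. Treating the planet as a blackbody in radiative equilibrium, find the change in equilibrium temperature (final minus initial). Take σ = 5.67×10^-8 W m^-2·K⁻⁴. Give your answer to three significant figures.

Before: T₁ = [174.0·0.678/(4σ)]^(1/4) = 151.0 K.
After:  T₂ = [174.0·0.63/(4σ)]^(1/4) = 148.3 K.
ΔT = T₂ − T₁ = -2.747 K.

-2.75 K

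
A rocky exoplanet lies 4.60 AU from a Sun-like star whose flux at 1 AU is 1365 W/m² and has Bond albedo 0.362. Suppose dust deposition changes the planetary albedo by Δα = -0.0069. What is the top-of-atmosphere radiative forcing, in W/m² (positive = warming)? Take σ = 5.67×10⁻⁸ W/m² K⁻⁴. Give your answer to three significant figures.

By the inverse-square law, S = 1365/4.60² = 64.51 W/m².
The change in absorbed flux is Δ[S(1−α)/4] = −SΔα/4 = 0.1113 W/m².

0.111 W/m²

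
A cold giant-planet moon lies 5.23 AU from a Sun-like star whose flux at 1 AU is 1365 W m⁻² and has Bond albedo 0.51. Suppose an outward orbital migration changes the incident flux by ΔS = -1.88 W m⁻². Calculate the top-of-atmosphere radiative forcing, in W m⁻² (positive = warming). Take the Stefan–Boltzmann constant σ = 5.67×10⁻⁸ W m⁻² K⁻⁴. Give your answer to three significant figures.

Flux at the orbit: S = 1365/(5.23)² = 49.90 W m⁻².
Only a fraction (1−α) is absorbed and it's spread over 4πR², so ΔF = (1−α)ΔS/4 = -0.2303 W m⁻².

-0.230 W m⁻²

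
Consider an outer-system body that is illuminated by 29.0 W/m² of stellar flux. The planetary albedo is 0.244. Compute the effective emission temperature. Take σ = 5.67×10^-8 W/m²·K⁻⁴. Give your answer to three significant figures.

The planet absorbs (1−α)S over its disc πR² and re-emits over 4πR², so the mean absorbed flux is (1−0.244)·29.00/4 = 5.481 W/m².
In equilibrium σT⁴ equals this, so T = 99.16 K.

99.2 kelvin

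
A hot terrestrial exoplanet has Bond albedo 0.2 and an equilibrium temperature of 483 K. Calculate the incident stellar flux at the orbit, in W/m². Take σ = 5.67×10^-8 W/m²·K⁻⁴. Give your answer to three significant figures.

From S(1−α)/4 = σT⁴: S = 4σT⁴/(1−α).
σT⁴ = 5.67×10⁻⁸·(483)⁴ = 3086 W/m².
S = 4·3086/0.8 = 15430 W/m².

15400 W/m²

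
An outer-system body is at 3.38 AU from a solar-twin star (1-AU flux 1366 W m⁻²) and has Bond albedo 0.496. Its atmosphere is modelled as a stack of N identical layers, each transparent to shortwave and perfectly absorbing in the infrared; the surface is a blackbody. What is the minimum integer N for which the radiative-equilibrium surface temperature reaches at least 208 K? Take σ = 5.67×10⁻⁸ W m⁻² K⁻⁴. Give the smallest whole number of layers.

By the inverse-square law, S = 1366/3.38² = 119.6 W m⁻².
OLR = S(1−α)/4 = 15.07 W m⁻²; the top layer radiates at T_e = 127.7 K.
Need (N+1)T_e⁴ ≥ T_s⁴, i.e. N+1 ≥ (208/127.7)⁴ = 7.044.
Rounding up, N = 7.

7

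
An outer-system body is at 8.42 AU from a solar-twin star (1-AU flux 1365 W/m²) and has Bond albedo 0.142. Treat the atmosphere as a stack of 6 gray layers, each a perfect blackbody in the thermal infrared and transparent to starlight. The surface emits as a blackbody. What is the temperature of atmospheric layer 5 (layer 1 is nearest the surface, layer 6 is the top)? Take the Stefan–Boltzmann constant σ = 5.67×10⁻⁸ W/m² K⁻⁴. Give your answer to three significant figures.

110 kelvin

By the inverse-square law, S = 1365/8.42² = 19.25 W/m².
Top-of-atmosphere balance: σT_e⁴ = S(1−α)/4 = 4.130 W/m² → T_e = 92.38 K.
The net upward flux σT_e⁴ is constant between every pair of levels, so T_k⁴ = (N+1−k)T_e⁴.
T_5 = (2)^(1/4)·92.38 = 109.9 K.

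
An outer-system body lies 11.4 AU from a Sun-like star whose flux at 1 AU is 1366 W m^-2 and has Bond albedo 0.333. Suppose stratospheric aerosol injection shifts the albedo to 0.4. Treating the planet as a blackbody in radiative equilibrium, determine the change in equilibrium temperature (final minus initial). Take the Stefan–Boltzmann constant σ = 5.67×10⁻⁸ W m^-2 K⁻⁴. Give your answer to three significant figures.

By the inverse-square law, S = 1366/11.4² = 10.51 W m^-2.
With α = 0.333, T₁ = 74.56 K.
Final:   T₂ = [S(1−0.4)/(4σ)]^(1/4) = 72.62 K.
Change: 72.62 − 74.56 = -1.947 K.

-1.95 kelvin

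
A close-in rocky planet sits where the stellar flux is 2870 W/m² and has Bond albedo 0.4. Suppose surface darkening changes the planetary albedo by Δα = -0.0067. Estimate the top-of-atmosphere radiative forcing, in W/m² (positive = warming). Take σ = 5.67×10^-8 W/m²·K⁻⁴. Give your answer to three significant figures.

TOA radiative forcing: ΔF = −S·Δα/4 = −2870·(-0.0067)/4 = 4.807 W/m².

4.81 W/m²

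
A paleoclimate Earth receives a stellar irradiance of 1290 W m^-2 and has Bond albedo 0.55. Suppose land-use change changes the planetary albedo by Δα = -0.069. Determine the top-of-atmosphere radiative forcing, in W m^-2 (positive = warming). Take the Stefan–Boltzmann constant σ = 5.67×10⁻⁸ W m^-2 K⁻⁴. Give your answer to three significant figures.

22.3 W m^-2

The change in absorbed flux is Δ[S(1−α)/4] = −SΔα/4 = 22.25 W m^-2.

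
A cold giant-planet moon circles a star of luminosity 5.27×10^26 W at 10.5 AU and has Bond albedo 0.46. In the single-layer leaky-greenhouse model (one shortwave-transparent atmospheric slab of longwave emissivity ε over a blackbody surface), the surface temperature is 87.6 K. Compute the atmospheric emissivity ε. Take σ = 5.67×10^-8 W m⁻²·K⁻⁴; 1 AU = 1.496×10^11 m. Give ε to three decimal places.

Orbital distance: d = 10.5 AU = 1.571×10^12 m.
S = L/(4πd²) = 17.00 W m⁻².
TOA balance gives T_e = 79.76 K.
Inverting T_s⁴ = 2T_e⁴/(2−ε): (T_e/T_s)⁴ = 0.6872, so ε = 2(1 − 0.6872) = 0.6256.

0.626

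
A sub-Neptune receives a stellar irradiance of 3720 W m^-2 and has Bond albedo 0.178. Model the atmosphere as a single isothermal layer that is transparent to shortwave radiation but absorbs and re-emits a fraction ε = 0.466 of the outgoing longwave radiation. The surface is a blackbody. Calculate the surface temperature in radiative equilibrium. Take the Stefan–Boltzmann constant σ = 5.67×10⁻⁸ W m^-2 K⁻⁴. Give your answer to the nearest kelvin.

At the top of the atmosphere, σT_e⁴ = S(1−α)/4 = 764.5 W m^-2, giving T_e = 340.8 K.
The surface balance (absorbed SW + ε·downward IR = σT_s⁴) with T_a⁴ = T_s⁴/2 reduces to T_s = T_e·[2/(2−ε)]^¼ = 364.1 K.

364 kelvin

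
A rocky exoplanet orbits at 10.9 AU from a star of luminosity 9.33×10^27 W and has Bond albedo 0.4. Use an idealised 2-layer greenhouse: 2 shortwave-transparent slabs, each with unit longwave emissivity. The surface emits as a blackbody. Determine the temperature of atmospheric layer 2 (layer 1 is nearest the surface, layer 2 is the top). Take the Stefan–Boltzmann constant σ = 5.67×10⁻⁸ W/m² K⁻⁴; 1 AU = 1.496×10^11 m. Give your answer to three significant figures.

Orbital distance: d = 10.9 AU = 1.631×10^12 m.
S = L/(4πd²) = 279.2 W/m².
The effective emission temperature is T_e = [S(1−α)/(4σ)]^¼ = 164.9 K.
In the N-layer model, layer k (counted from the surface) has T_k = (N+1−k)^(1/4)·T_e.
With k = 2: T_2 = (2+1−2)^¼·164.9 K = 164.9 K.

165 kelvin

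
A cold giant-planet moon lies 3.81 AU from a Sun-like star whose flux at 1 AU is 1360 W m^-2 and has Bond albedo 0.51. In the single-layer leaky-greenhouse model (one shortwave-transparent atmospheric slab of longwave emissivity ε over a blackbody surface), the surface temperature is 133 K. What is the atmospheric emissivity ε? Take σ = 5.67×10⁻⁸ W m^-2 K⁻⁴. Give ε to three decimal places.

Irradiance scales as 1/d², so S = 1360 W m^-2 × (1/3.81)² = 93.69 W m^-2.
TOA balance gives T_e = 119.3 K.
Inverting T_s⁴ = 2T_e⁴/(2−ε): (T_e/T_s)⁴ = 0.6469, so ε = 2(1 − 0.6469) = 0.7062.

0.706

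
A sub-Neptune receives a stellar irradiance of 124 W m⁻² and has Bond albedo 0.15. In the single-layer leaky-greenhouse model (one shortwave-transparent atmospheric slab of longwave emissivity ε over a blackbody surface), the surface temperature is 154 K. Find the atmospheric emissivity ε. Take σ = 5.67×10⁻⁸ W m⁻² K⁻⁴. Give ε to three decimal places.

TOA balance gives T_e = 146.8 K.
Since (2−ε)/2 = (T_e/T_s)⁴ = 0.8263, ε = 0.3475.

0.347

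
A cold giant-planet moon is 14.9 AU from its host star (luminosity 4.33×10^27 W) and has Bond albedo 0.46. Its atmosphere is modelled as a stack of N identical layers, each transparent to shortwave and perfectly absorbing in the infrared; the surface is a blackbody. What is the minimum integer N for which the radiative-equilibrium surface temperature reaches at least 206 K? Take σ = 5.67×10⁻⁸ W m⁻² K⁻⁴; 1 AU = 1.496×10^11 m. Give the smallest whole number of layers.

Orbital distance: d = 14.9 AU = 2.229×10^12 m.
Spreading L over a sphere of radius d: S = 4.33×10^27/(4π·2.23×10^12²) = 69.35 W m⁻².
Top-of-atmosphere balance: σT_e⁴ = S(1−α)/4 = 9.362 W m⁻² → T_e = 113.4 K.
T_s = (N+1)^(1/4)·T_e ≥ 206 K requires N+1 ≥ (T_s/T_e)⁴ = (206/113.4)⁴ = 10.906.
So N ≥ 9.906; the smallest integer is N = 10.

10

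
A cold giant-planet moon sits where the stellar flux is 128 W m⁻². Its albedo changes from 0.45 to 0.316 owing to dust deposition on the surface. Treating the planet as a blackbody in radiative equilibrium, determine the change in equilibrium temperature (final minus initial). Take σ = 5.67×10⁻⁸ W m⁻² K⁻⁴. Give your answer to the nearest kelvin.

With α = 0.45, T₁ = 132.7 K.
After:  T₂ = [128.0·0.684/(4σ)]^(1/4) = 140.2 K.
ΔT = T₂ − T₁ = 7.436 K.

7 K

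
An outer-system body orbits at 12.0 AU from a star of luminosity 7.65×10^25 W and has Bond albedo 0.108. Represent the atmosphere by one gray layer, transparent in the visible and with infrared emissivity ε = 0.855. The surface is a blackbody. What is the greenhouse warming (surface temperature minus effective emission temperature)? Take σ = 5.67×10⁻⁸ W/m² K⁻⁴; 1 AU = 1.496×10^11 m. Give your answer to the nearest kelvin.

Orbital distance: d = 12.0 AU = 1.795×10^12 m.
Flux at the orbit: S = L/(4πd²) = 7.65×10^25/(4π·(1.80×10^12)²) = 1.889 W/m².
The planet radiates to space at T_e = [S(1−α)/(4σ)]^(1/4) = 52.21 K.
For a single slab of emissivity ε, T_s⁴ = 2T_e⁴/(2−ε); thus T_s = 52.21·(1.747)^(1/4) = 60.02 K.
T_s − T_e = 60.02 − 52.21 = 7.812 K.

8 K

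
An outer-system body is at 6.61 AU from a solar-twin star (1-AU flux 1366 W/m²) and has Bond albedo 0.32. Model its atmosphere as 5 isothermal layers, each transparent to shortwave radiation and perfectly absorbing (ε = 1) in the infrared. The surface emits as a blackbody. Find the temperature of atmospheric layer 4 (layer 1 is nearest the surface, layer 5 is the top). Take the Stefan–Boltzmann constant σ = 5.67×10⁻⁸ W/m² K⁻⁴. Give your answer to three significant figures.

Irradiance scales as 1/d², so S = 1366 W/m² × (1/6.61)² = 31.26 W/m².
The effective emission temperature is T_e = [S(1−α)/(4σ)]^¼ = 98.40 K.
The net upward flux σT_e⁴ is constant between every pair of levels, so T_k⁴ = (N+1−k)T_e⁴.
T_4 = (2)^(1/4)·98.40 = 117.0 K.

117 K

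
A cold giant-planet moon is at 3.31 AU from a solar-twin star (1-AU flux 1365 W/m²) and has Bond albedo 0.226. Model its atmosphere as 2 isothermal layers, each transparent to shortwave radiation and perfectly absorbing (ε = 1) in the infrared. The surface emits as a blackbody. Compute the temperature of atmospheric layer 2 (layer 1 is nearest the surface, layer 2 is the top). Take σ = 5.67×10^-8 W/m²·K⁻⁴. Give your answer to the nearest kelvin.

Irradiance scales as 1/d², so S = 1365 W/m² × (1/3.31)² = 124.6 W/m².
OLR = S(1−α)/4 = 24.11 W/m²; the top layer radiates at T_e = 143.6 K.
Each opaque layer satisfies 2T_j⁴ = T_{j−1}⁴ + T_{j+1}⁴, giving T_k⁴ = (N+1−k)T_e⁴.
T_2 = (1)^(1/4)·143.6 = 143.6 K.

144 kelvin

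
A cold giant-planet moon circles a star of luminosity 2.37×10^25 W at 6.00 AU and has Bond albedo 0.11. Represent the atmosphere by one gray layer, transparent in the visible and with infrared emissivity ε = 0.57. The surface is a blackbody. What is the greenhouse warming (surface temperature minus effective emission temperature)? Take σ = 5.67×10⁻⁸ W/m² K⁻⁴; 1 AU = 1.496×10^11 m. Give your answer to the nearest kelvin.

d = 6.00 × 1.496×10^11 m = 8.976×10^11 m.
Spreading L over a sphere of radius d: S = 2.37×10^25/(4π·8.98×10^11²) = 2.341 W/m².
At the top of the atmosphere, σT_e⁴ = S(1−α)/4 = 0.5208 W/m², giving T_e = 55.05 K.
For a single slab of emissivity ε, T_s⁴ = 2T_e⁴/(2−ε); thus T_s = 55.05·(1.399)^(1/4) = 59.87 K.
T_s − T_e = 59.87 − 55.05 = 4.816 K.

5 K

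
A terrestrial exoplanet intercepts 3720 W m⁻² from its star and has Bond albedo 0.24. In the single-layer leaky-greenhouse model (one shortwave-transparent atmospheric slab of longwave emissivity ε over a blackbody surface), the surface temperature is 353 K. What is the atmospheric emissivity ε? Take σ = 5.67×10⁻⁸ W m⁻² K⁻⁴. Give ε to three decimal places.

First, T_e = [3720·(1−0.24)/(4σ)]^(1/4) = 334.1 K.
T_s⁴ = T_e⁴·2/(2−ε) → ε = 2 − 2(T_e/T_s)⁴ = 2 − 2·(334.1/353)⁴ = 0.3944.

0.394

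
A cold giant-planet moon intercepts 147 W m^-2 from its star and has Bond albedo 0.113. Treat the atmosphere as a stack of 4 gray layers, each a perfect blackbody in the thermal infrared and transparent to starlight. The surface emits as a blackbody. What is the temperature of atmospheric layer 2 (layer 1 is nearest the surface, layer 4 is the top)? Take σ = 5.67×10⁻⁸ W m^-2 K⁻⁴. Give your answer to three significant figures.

204 K

OLR = S(1−α)/4 = 32.60 W m^-2; the top layer radiates at T_e = 154.8 K.
Each opaque layer satisfies 2T_j⁴ = T_{j−1}⁴ + T_{j+1}⁴, giving T_k⁴ = (N+1−k)T_e⁴.
With k = 2: T_2 = (4+1−2)^¼·154.8 K = 203.8 K.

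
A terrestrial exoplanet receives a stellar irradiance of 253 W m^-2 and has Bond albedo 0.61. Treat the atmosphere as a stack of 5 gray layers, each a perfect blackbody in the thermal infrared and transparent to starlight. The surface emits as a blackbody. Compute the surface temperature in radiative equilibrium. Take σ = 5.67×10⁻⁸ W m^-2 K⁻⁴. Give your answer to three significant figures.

226 K

The effective emission temperature is T_e = [S(1−α)/(4σ)]^¼ = 144.4 K.
With N = 5 opaque layers, T_s = (N+1)^(1/4)·T_e = 6^(1/4)·144.4 = 226.0 K.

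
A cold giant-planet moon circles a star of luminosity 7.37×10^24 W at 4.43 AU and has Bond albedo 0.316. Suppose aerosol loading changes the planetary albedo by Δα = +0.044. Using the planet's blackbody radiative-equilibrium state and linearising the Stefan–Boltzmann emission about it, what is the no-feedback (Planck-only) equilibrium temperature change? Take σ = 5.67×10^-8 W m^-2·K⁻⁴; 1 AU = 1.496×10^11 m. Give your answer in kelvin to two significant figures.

-0.72 kelvin

d = 4.43 × 1.496×10^11 m = 6.627×10^11 m.
Spreading L over a sphere of radius d: S = 7.37×10^24/(4π·6.63×10^11²) = 1.335 W m^-2.
Unperturbed T_e = [1.335·(1−0.316)/(4σ)]^¼ = 44.80 K.
TOA radiative forcing: ΔF = −S·Δα/4 = −1.335·(+0.044)/4 = -0.01469 W m^-2.
The Planck feedback parameter is 4σT_e³ = 0.02039 W m^-2/K.
So ΔT₀ = -0.01469/0.02039 = -0.720 K.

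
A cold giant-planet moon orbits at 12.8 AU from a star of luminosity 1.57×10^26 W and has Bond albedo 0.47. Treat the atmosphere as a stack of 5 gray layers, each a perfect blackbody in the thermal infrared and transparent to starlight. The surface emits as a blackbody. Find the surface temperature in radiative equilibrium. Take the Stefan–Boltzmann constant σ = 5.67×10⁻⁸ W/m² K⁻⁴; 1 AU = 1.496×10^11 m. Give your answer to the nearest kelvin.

Orbital distance: d = 12.8 AU = 1.915×10^12 m.
S = L/(4πd²) = 3.407 W/m².
OLR = S(1−α)/4 = 0.4515 W/m²; the top layer radiates at T_e = 53.12 K.
With N = 5 opaque layers, T_s = (N+1)^(1/4)·T_e = 6^(1/4)·53.12 = 83.14 K.

83 kelvin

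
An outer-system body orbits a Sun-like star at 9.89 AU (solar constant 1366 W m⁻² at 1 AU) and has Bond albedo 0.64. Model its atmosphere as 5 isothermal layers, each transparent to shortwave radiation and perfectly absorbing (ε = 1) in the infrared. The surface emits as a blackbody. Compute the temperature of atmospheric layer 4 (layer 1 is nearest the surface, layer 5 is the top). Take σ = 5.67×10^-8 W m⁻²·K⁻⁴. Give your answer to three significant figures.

81.6 K

Irradiance scales as 1/d², so S = 1366 W m⁻² × (1/9.89)² = 13.97 W m⁻².
The effective emission temperature is T_e = [S(1−α)/(4σ)]^¼ = 68.62 K.
In the N-layer model, layer k (counted from the surface) has T_k = (N+1−k)^(1/4)·T_e.
With k = 4: T_4 = (5+1−4)^¼·68.62 K = 81.60 K.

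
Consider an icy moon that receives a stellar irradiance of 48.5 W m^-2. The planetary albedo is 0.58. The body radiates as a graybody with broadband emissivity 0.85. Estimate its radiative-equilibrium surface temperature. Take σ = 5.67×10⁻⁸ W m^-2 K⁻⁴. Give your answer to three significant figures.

Averaging over the sphere, the absorbed flux is S(1−α)/4 = 5.093 W m^-2.
Radiative balance εσT⁴ = 5.093 gives T = [5.093/(0.85·σ)]^(1/4) = 101.4 K.

101 K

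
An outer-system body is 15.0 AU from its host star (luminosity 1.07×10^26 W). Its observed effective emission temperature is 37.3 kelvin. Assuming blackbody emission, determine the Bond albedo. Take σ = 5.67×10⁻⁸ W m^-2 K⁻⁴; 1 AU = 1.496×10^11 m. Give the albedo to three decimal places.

Orbital distance: d = 15.0 AU = 2.244×10^12 m.
Flux at the orbit: S = L/(4πd²) = 1.07×10^26/(4π·(2.24×10^12)²) = 1.691 W m^-2.
Rearranging the radiative balance, α = 1 − 4σT⁴/S.
σT⁴ = 0.1098 W m^-2, so 4σT⁴ = 0.4390 W m^-2.
Hence α = 1 − 0.4390/1.691 = 0.7404.

0.740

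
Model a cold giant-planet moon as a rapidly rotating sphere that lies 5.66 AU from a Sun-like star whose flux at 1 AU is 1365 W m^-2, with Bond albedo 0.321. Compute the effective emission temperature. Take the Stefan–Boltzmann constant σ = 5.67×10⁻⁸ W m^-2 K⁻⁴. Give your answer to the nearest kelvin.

106 kelvin

Flux at the orbit: S = 1365/(5.66)² = 42.61 W m^-2.
Averaging over the sphere, the absorbed flux is S(1−α)/4 = 7.233 W m^-2.
Set σT⁴ = 7.233 → T = (7.233/σ)^(1/4) = 106.3 K.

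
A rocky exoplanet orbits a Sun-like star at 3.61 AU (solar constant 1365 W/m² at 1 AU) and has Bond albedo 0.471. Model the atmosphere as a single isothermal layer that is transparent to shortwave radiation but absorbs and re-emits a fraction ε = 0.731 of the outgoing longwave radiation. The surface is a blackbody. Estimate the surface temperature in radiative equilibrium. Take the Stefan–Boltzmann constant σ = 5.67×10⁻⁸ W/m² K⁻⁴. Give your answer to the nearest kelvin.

Flux at the orbit: S = 1365/(3.61)² = 104.7 W/m².
The planet radiates to space at T_e = [S(1−α)/(4σ)]^(1/4) = 125.0 K.
Surface balance with a leaky layer gives σT_s⁴ = σT_e⁴·2/(2−ε), so T_s = T_e·[2/(2−0.731)]^(1/4) = 140.1 K.

140 K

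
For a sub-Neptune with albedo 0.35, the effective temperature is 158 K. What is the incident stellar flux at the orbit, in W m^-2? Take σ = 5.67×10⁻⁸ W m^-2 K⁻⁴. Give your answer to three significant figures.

Invert the energy balance for S: S = 4σT⁴/(1−α).
The emitted flux is σT⁴ = 35.34 W m^-2.
So S = 4×35.34/(1−0.35) = 217.4 W m^-2.

217 W m^-2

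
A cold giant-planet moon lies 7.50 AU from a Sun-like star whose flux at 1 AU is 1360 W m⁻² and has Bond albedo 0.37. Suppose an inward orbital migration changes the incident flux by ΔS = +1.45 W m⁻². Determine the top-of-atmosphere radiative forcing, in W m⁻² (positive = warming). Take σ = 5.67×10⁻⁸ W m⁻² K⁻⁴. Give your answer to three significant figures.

0.228 W m⁻²

Irradiance scales as 1/d², so S = 1360 W m⁻² × (1/7.50)² = 24.18 W m⁻².
ΔF = Δ[S(1−α)]/4 = (1−0.37)·+1.45/4 = 0.2284 W m⁻².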